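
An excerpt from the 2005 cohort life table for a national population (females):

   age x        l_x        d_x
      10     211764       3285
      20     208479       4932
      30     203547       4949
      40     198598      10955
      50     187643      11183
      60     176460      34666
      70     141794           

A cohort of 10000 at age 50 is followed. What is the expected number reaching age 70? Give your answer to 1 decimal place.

7556.6

The relevant probability is 141794/187643 = 0.755658.
Expected number = 10000 × 0.755658 = 7556.6.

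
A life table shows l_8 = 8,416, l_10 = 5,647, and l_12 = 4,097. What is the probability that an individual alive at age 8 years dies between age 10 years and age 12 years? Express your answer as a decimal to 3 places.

0.184

This is the probability of reaching 10 but not 12, conditional on being alive at 8: (l_10 − l_12) / l_8.
= (5,647 − 4,097) / 8,416 = 1,550 / 8,416 = 0.184173.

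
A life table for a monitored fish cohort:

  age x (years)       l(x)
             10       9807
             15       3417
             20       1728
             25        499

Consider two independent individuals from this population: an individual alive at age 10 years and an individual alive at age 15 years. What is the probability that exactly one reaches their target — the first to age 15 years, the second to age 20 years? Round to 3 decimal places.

p₁ = l(15)/l(10) = 3417/9807 = 0.348425; p₂ = l(20)/l(15) = 1728/3417 = 0.505707.
P(exactly one) = p₁(1−p₂) + (1−p₁)p₂ = 0.172224 + 0.329506 = 0.501730.

0.502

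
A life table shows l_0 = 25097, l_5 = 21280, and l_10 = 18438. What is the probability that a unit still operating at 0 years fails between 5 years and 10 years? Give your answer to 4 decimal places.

0.1132

This is the probability of reaching 5 but not 10, conditional on being operational at 0: (l_5 − l_10) / l_0.
= (21280 − 18438) / 25097 = 2842 / 25097 = 0.113241.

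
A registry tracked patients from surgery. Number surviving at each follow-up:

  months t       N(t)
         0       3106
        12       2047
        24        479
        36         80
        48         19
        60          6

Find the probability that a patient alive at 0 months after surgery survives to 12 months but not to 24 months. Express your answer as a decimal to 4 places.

0.5048

This is the probability of reaching 12 but not 24, conditional on being alive at 0: (N(12) − N(24)) / N(0).
= (2047 − 479) / 3106 = 1568 / 3106 = 0.504829.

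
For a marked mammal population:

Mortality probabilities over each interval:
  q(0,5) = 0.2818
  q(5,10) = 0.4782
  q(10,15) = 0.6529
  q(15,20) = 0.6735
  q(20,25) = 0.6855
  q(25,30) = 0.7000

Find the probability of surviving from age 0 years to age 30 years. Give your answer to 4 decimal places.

0.0040

The overall survival probability is (1 − 0.2818) × (1 − 0.4782) × (1 − 0.6529) × (1 − 0.6735) × (1 − 0.6855) × (1 − 0.7000).
= 0.7182 × 0.5218 × 0.3471 × 0.3265 × 0.3145 × 0.3000 = 0.004007.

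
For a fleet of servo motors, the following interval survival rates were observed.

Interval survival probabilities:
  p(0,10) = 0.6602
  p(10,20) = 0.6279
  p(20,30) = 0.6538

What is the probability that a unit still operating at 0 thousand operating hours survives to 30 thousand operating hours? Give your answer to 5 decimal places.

0.27103

The overall survival probability is 0.6602 × 0.6279 × 0.6538.
= 0.271026.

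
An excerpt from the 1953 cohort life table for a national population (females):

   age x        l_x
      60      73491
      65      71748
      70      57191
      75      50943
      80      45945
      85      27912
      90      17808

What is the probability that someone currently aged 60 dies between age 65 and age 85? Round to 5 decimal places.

0.59648

We want 5|20q60 = (l_65 − l_85)/l_60.
This is the probability of reaching 65 but not 85, conditional on being alive at 60: (l_65 − l_85) / l_60.
= (71748 − 27912) / 73491 = 43836 / 73491 = 0.596481.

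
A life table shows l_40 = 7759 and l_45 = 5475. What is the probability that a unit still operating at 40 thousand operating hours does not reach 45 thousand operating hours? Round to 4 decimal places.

0.2944

P(fail before 45 | operational at 40) = 1 − l_45/l_40 = 1 − 5475/7759 = (2284)/7759 = 0.294368.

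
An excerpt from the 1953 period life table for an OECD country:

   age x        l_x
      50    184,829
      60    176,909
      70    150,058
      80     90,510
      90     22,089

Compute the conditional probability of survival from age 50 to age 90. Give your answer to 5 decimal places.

0.11951

We want 40p50 = l_90/l_50.
The conditional survival probability is l_90/l_50 = 22,089/184,829 = 0.119510.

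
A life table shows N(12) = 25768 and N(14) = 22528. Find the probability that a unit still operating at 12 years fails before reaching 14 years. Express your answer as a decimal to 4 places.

0.1257

P(fail before 14 | operational at 12) = 1 − N(14)/N(12) = 1 − 22528/25768 = (3240)/25768 = 0.125737.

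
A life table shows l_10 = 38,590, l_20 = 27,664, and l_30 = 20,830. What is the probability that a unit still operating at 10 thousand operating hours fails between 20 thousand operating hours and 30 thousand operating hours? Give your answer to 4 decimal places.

This is the probability of reaching 20 but not 30, conditional on being operational at 10: (l_20 − l_30) / l_10.
= (27,664 − 20,830) / 38,590 = 6,834 / 38,590 = 0.177093.

0.1771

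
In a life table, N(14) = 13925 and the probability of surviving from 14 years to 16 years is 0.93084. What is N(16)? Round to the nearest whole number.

N(16) = N(14) × p = 13925 × 0.93084 = 12962.

12962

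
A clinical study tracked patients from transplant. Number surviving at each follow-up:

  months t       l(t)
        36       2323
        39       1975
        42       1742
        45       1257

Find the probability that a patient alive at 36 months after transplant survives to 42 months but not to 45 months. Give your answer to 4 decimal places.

This is the probability of reaching 42 but not 45, conditional on being alive at 36: (l(42) − l(45)) / l(36).
= (1742 − 1257) / 2323 = 485 / 2323 = 0.208782.

0.2088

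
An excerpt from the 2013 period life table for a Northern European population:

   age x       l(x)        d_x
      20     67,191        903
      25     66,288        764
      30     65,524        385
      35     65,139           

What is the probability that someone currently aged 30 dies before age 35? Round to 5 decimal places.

P(die before 35 | alive at 30) = 1 − l(35)/l(30) = 1 − 65,139/65,524 = (385)/65,524 = 0.005876.

0.00588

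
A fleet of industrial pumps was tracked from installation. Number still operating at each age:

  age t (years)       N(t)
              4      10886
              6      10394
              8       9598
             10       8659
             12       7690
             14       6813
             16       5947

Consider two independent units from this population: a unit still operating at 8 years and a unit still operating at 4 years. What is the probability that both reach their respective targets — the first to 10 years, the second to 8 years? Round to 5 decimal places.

0.79543

p₁ = N(10)/N(8) = 8659/9598 = 0.902167; p₂ = N(8)/N(4) = 9598/10886 = 0.881683.
P(both) = p₁ × p₂ = 0.902167 × 0.881683 = 0.795425.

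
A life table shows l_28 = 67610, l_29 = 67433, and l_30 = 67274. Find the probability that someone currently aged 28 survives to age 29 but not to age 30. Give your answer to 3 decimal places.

0.002

We want 1|1q28 = (l_29 − l_30)/l_28.
This is the probability of reaching 29 but not 30, conditional on being alive at 28: (l_29 − l_30) / l_28.
= (67433 − 67274) / 67610 = 159 / 67610 = 0.002352.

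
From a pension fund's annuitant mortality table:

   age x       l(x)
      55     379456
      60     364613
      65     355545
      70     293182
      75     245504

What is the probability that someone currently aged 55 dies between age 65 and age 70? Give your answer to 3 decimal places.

0.164

This is the probability of reaching 65 but not 70, conditional on being alive at 55: (l(65) − l(70)) / l(55).
= (355545 − 293182) / 379456 = 62363 / 379456 = 0.164348.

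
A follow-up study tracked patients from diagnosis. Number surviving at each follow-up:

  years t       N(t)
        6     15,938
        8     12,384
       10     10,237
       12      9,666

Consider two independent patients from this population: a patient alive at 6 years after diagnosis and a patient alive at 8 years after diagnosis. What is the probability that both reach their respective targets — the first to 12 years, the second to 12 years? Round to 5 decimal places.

0.47337

p₁ = N(12)/N(6) = 9,666/15,938 = 0.606475; p₂ = N(12)/N(8) = 9,666/12,384 = 0.780523.
P(both) = p₁ × p₂ = 0.606475 × 0.780523 = 0.473368.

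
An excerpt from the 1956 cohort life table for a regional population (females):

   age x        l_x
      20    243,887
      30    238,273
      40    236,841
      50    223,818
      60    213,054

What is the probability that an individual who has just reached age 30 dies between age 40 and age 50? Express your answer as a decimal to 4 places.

We want 10|10q30 = (l_40 − l_50)/l_30.
This is the probability of reaching 40 but not 50, conditional on being alive at 30: (l_40 − l_50) / l_30.
= (236,841 − 223,818) / 238,273 = 13,023 / 238,273 = 0.054656.

0.0547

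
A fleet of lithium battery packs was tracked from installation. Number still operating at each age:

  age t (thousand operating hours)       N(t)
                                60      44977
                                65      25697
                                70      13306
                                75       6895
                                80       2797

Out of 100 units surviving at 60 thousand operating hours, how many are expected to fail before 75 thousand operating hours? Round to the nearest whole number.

The relevant probability is 1 − 6895/44977 = 0.846699.
Expected number = 100 × 0.846699 = 85.

85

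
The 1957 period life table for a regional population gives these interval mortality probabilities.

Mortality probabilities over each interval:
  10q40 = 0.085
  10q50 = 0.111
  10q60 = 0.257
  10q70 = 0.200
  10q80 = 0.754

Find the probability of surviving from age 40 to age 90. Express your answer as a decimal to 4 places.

Chaining the interval survival probabilities: (1 − 0.085) × (1 − 0.111) × (1 − 0.257) × (1 − 0.200) × (1 − 0.754).
= 0.915 × 0.889 × 0.743 × 0.800 × 0.246 = 0.118942.

0.1189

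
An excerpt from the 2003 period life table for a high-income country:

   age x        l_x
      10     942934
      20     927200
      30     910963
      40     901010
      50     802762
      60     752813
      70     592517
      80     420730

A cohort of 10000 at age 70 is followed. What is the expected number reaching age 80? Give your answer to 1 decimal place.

7100.7

The relevant probability is 420730/592517 = 0.710072.
Expected number = 10000 × 0.710072 = 7100.7.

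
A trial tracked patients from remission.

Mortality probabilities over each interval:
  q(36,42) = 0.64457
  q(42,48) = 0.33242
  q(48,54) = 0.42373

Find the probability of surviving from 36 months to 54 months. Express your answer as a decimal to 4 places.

Chaining the interval survival probabilities: (1 − 0.64457) × (1 − 0.33242) × (1 − 0.42373).
= 0.35543 × 0.66758 × 0.57627 = 0.136736.

0.1367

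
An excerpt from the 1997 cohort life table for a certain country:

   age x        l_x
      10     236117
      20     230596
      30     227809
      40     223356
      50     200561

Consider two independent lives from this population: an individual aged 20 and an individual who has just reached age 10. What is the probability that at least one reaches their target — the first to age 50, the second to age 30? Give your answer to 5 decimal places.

0.99542

p₁ = l_50/l_20 = 200561/230596 = 0.869751; p₂ = l_30/l_10 = 227809/236117 = 0.964814.
P(at least one) = 1 − (1−p₁)(1−p₂) = 1 − 0.130249 × 0.035186 = 0.995417.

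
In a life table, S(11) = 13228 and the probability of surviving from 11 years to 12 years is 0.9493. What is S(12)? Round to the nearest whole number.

S(12) = S(11) × p = 13228 × 0.9493 = 12557.

12557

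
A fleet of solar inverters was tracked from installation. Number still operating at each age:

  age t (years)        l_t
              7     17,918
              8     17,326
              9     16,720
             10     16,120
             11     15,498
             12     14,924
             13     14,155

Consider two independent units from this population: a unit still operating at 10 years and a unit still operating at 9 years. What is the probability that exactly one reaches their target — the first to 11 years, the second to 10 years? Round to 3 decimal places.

p₁ = l_11/l_10 = 15,498/16,120 = 0.961414; p₂ = l_10/l_9 = 16,120/16,720 = 0.964115.
P(exactly one) = p₁(1−p₂) + (1−p₁)p₂ = 0.034500 + 0.037201 = 0.071702.

0.072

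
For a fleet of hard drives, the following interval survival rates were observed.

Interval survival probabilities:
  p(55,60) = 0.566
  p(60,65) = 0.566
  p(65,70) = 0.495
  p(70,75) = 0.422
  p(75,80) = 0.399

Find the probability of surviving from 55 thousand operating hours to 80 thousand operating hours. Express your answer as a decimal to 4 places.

0.0267

The overall survival probability is 0.566 × 0.566 × 0.495 × 0.422 × 0.399.
= 0.026701.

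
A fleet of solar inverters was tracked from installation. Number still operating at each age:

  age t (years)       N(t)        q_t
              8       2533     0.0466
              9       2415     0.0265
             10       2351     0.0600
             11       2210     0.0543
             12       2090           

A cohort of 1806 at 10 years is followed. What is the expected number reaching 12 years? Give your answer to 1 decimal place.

The relevant probability is 2090/2351 = 0.888983.
Expected number = 1806 × 0.888983 = 1605.5.

1605.5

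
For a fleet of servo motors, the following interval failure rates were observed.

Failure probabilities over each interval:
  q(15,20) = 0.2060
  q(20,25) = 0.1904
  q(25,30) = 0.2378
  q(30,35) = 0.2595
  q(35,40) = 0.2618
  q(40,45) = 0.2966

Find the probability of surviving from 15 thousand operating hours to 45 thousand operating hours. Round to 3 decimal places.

Chaining the interval survival probabilities: (1 − 0.2060) × (1 − 0.1904) × (1 − 0.2378) × (1 − 0.2595) × (1 − 0.2618) × (1 − 0.2966).
= 0.7940 × 0.8096 × 0.7622 × 0.7405 × 0.7382 × 0.7034 = 0.188392.

0.188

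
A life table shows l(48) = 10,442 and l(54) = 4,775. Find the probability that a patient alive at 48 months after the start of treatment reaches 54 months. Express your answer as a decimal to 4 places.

The conditional survival probability is l(54)/l(48) = 4,775/10,442 = 0.457288.

0.4573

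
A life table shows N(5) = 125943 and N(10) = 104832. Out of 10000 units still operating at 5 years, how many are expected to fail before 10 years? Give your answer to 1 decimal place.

1676.2

The relevant probability is 1 − 104832/125943 = 0.167623.
Expected number = 10000 × 0.167623 = 1676.2.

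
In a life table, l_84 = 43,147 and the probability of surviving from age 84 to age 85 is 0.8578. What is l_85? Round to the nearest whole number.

l_85 = l_84 × p = 43,147 × 0.8578 = 37011.

37011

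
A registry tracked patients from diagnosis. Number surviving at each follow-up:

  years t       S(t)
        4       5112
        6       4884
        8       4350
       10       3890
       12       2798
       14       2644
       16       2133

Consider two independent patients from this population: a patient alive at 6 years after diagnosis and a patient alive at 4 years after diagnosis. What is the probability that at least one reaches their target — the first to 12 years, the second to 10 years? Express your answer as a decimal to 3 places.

0.898

p₁ = S(12)/S(6) = 2798/4884 = 0.572891; p₂ = S(10)/S(4) = 3890/5112 = 0.760955.
P(at least one) = 1 − (1−p₁)(1−p₂) = 1 − 0.427109 × 0.239045 = 0.897902.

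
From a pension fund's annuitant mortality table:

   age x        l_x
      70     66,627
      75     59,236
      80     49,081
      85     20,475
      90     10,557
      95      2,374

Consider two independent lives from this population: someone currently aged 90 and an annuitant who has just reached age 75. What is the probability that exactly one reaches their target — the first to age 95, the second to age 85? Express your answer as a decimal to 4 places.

p₁ = l_95/l_90 = 2,374/10,557 = 0.224874; p₂ = l_85/l_75 = 20,475/59,236 = 0.345651.
P(exactly one) = p₁(1−p₂) + (1−p₁)p₂ = 0.147146 + 0.267923 = 0.415069.

0.4151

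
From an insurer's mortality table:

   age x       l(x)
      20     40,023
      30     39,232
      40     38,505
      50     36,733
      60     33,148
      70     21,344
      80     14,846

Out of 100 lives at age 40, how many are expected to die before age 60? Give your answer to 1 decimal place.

13.9

The relevant probability is 1 − 33,148/38,505 = 0.139125.
Expected number = 100 × 0.139125 = 13.9.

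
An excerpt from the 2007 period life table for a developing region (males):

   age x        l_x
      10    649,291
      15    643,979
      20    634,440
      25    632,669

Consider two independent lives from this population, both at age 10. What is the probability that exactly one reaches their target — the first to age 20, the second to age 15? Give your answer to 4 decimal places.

p₁ = l_20/l_10 = 634,440/649,291 = 0.977127; p₂ = l_15/l_10 = 643,979/649,291 = 0.991819.
P(exactly one) = p₁(1−p₂) + (1−p₁)p₂ = 0.007994 + 0.022686 = 0.030680.

0.0307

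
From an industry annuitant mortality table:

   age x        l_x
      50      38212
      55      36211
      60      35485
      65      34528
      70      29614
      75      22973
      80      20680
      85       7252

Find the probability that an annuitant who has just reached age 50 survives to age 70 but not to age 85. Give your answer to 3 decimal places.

0.585

We want 20|15q50 = (l_70 − l_85)/l_50.
This is the probability of reaching 70 but not 85, conditional on being alive at 50: (l_70 − l_85) / l_50.
= (29614 − 7252) / 38212 = 22362 / 38212 = 0.585209.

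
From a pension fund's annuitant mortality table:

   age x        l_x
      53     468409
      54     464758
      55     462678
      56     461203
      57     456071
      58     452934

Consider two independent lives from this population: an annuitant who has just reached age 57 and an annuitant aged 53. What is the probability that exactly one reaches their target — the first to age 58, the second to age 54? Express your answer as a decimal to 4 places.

0.0146

p₁ = l_58/l_57 = 452934/456071 = 0.993122; p₂ = l_54/l_53 = 464758/468409 = 0.992206.
P(exactly one) = p₁(1−p₂) + (1−p₁)p₂ = 0.007740 + 0.006824 = 0.014565.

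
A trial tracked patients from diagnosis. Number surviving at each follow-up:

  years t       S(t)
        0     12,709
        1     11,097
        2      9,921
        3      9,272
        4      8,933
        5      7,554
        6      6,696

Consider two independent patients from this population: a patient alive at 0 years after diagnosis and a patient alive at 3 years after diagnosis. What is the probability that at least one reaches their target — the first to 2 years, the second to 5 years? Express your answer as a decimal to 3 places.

0.959

p₁ = S(2)/S(0) = 9,921/12,709 = 0.780628; p₂ = S(5)/S(3) = 7,554/9,272 = 0.814711.
P(at least one) = 1 − (1−p₁)(1−p₂) = 1 − 0.219372 × 0.185289 = 0.959353.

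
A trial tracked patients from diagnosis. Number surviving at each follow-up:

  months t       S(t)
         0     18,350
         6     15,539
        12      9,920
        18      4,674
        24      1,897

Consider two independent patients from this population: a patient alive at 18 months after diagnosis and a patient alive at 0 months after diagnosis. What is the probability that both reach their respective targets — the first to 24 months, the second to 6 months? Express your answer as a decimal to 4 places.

0.3437

p₁ = S(24)/S(18) = 1,897/4,674 = 0.405862; p₂ = S(6)/S(0) = 15,539/18,350 = 0.846812.
P(both) = p₁ × p₂ = 0.405862 × 0.846812 = 0.343689.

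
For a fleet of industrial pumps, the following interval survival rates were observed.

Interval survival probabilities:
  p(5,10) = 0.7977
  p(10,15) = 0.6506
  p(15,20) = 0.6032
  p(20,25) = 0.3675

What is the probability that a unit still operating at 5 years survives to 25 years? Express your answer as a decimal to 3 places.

0.115

The overall survival probability is 0.7977 × 0.6506 × 0.6032 × 0.3675.
= 0.115046.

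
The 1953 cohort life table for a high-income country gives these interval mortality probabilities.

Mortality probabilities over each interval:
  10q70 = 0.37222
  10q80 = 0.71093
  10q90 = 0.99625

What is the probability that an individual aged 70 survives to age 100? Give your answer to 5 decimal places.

The overall survival probability is (1 − 0.37222) × (1 − 0.71093) × (1 − 0.99625).
= 0.62778 × 0.28907 × 0.00375 = 0.000681.

0.00068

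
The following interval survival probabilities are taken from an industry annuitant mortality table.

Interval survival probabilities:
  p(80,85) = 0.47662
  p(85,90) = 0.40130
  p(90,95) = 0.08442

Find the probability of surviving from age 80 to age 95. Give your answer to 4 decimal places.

0.0161

Survival from 80 to 95 is the product of surviving each interval: 0.47662 × 0.40130 × 0.08442.
= 0.016147.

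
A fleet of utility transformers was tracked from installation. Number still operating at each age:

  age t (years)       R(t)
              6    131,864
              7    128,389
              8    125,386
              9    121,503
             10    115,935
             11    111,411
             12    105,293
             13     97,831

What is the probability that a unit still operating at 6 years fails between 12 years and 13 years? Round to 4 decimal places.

0.0566

This is the probability of reaching 12 but not 13, conditional on being operational at 6: (R(12) − R(13)) / R(6).
= (105,293 − 97,831) / 131,864 = 7,462 / 131,864 = 0.056589.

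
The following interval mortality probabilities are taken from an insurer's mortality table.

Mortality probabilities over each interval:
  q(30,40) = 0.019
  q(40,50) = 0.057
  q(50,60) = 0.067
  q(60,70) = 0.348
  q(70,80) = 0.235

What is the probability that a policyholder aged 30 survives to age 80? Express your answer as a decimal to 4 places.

P(survive 30→80) = (1 − 0.019) × (1 − 0.057) × (1 − 0.067) × (1 − 0.348) × (1 − 0.235).
= 0.981 × 0.943 × 0.933 × 0.652 × 0.765 = 0.430498.

0.4305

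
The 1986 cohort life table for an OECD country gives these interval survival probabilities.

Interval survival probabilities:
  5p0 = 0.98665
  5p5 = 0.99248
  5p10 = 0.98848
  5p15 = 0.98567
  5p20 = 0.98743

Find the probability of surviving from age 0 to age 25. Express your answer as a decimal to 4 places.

0.9421

The overall survival probability is 0.98665 × 0.99248 × 0.98848 × 0.98567 × 0.98743.
= 0.942086.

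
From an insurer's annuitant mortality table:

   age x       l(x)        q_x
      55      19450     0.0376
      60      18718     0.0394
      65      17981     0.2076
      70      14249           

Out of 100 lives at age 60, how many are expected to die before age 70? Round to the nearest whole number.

The relevant probability is 1 − 14249/18718 = 0.238754.
Expected number = 100 × 0.238754 = 24.

24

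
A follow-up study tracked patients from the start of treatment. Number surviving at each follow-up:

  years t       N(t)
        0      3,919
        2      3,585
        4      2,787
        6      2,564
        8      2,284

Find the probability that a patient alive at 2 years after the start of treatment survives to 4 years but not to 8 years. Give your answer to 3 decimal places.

This is the probability of reaching 4 but not 8, conditional on being alive at 2: (N(4) − N(8)) / N(2).
= (2,787 − 2,284) / 3,585 = 503 / 3,585 = 0.140307.

0.140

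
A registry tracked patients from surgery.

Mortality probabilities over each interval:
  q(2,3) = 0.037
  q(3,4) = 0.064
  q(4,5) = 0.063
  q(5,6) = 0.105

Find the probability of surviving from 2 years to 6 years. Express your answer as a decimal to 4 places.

The overall survival probability is (1 − 0.037) × (1 − 0.064) × (1 − 0.063) × (1 − 0.105).
= 0.963 × 0.936 × 0.937 × 0.895 = 0.755901.

0.7559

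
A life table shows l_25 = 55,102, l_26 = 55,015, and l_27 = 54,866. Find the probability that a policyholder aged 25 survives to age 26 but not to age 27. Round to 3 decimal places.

We want 1|1q25 = (l_26 − l_27)/l_25.
This is the probability of reaching 26 but not 27, conditional on being alive at 25: (l_26 − l_27) / l_25.
= (55,015 − 54,866) / 55,102 = 149 / 55,102 = 0.002704.

0.003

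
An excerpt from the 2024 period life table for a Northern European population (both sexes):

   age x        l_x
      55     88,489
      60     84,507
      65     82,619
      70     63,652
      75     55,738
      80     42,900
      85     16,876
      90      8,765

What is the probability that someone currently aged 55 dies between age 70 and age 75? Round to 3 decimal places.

0.089

We want 15|5q55 = (l_70 − l_75)/l_55.
This is the probability of reaching 70 but not 75, conditional on being alive at 55: (l_70 − l_75) / l_55.
= (63,652 − 55,738) / 88,489 = 7,914 / 88,489 = 0.089435.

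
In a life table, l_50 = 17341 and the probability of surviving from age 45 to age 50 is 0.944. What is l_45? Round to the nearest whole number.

18370

l_45 = l_50 / p = 17341 / 0.944 = 18370.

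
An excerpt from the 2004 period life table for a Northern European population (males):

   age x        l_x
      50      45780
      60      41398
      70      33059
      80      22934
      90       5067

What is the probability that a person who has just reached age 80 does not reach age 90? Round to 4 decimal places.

0.7791

P(die before 90 | alive at 80) = 1 − l_90/l_80 = 1 − 5067/22934 = (17867)/22934 = 0.779062.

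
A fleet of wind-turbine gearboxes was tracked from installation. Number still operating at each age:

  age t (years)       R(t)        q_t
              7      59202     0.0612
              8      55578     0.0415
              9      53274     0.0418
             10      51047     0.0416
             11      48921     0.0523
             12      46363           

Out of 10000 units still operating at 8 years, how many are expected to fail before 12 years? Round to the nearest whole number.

1658

The relevant probability is 1 − 46363/55578 = 0.165803.
Expected number = 10000 × 0.165803 = 1658.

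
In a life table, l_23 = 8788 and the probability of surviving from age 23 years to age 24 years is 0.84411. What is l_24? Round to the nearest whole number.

7418

l_24 = l_23 × p = 8788 × 0.84411 = 7418.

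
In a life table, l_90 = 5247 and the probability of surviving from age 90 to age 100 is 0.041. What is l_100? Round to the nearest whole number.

l_100 = l_90 × p = 5247 × 0.041 = 215.

215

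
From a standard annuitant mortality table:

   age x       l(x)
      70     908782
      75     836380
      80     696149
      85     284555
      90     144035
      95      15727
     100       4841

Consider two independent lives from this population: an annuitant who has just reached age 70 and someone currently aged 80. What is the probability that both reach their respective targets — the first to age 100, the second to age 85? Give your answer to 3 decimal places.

p₁ = l(100)/l(70) = 4841/908782 = 0.005327; p₂ = l(85)/l(80) = 284555/696149 = 0.408756.
P(both) = p₁ × p₂ = 0.005327 × 0.408756 = 0.002177.

0.002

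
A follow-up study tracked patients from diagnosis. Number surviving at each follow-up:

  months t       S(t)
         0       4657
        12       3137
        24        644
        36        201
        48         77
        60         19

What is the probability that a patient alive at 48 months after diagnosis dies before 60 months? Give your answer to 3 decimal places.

0.753

P(die before 60 | alive at 48) = 1 − S(60)/S(48) = 1 − 19/77 = (58)/77 = 0.753247.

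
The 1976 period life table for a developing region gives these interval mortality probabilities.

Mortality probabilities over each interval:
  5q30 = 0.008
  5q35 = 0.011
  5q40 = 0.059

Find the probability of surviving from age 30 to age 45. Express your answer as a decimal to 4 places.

Survival from 30 to 45 is the product of surviving each interval: (1 − 0.008) × (1 − 0.011) × (1 − 0.059).
= 0.992 × 0.989 × 0.941 = 0.923204.

0.9232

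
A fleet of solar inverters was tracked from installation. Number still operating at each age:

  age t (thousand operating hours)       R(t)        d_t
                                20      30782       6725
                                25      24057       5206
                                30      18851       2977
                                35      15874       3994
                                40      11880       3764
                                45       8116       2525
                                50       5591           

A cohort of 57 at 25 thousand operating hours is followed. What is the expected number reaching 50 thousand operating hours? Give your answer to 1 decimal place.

13.2

The relevant probability is 5591/24057 = 0.232406.
Expected number = 57 × 0.232406 = 13.2.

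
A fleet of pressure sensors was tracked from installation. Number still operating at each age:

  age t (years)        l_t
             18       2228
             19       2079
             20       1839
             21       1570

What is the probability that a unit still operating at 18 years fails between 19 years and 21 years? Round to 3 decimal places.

0.228

This is the probability of reaching 19 but not 21, conditional on being operational at 18: (l_19 − l_21) / l_18.
= (2079 − 1570) / 2228 = 509 / 2228 = 0.228456.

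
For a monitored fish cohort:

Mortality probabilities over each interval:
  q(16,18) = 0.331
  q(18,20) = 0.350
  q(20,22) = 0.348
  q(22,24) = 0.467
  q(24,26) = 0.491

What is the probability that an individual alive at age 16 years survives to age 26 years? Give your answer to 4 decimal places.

0.0769

Survival from 16 to 26 is the product of surviving each interval: (1 − 0.331) × (1 − 0.350) × (1 − 0.348) × (1 − 0.467) × (1 − 0.491).
= 0.669 × 0.650 × 0.652 × 0.533 × 0.509 = 0.076919.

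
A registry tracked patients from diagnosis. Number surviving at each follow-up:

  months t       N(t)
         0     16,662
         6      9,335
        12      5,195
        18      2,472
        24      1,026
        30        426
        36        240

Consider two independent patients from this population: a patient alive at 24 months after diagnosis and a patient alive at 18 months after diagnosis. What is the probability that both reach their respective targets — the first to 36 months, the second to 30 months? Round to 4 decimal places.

p₁ = N(36)/N(24) = 240/1,026 = 0.233918; p₂ = N(30)/N(18) = 426/2,472 = 0.172330.
P(both) = p₁ × p₂ = 0.233918 × 0.172330 = 0.040311.

0.0403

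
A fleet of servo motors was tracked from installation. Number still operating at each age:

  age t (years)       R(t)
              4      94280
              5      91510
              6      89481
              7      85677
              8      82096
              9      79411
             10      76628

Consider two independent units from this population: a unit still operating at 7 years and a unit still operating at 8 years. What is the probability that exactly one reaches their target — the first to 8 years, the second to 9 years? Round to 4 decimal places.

p₁ = R(8)/R(7) = 82096/85677 = 0.958203; p₂ = R(9)/R(8) = 79411/82096 = 0.967294.
P(exactly one) = p₁(1−p₂) + (1−p₁)p₂ = 0.031339 + 0.040430 = 0.071769.

0.0718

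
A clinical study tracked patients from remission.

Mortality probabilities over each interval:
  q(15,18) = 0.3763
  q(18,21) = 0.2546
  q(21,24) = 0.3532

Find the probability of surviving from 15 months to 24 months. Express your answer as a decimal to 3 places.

Chaining the interval survival probabilities: (1 − 0.3763) × (1 − 0.2546) × (1 − 0.3532).
= 0.6237 × 0.7454 × 0.6468 = 0.300701.

0.301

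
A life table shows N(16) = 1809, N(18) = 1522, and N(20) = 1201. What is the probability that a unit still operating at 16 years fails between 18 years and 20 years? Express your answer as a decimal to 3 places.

This is the probability of reaching 18 but not 20, conditional on being operational at 16: (N(18) − N(20)) / N(16).
= (1522 − 1201) / 1809 = 321 / 1809 = 0.177446.

0.177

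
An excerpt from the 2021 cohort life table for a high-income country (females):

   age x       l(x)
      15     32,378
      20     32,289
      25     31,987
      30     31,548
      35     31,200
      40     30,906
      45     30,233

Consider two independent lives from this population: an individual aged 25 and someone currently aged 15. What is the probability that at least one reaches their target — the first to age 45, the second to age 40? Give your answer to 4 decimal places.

p₁ = l(45)/l(25) = 30,233/31,987 = 0.945165; p₂ = l(40)/l(15) = 30,906/32,378 = 0.954537.
P(at least one) = 1 − (1−p₁)(1−p₂) = 1 − 0.054835 × 0.045463 = 0.997507.

0.9975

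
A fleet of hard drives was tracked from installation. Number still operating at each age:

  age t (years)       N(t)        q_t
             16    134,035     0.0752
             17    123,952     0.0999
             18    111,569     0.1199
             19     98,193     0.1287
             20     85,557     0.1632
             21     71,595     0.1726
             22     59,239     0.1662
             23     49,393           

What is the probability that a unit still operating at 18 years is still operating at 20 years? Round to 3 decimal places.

0.767

The conditional survival probability is N(20)/N(18) = 85,557/111,569 = 0.766853.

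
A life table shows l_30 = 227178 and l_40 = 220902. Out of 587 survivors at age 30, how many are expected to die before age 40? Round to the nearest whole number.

The relevant probability is 1 − 220902/227178 = 0.027626.
Expected number = 587 × 0.027626 = 16.

16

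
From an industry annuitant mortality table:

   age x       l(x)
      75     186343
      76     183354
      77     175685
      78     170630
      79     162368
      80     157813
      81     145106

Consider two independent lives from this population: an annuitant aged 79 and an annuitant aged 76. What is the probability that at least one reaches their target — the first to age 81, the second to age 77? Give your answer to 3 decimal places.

p₁ = l(81)/l(79) = 145106/162368 = 0.893686; p₂ = l(77)/l(76) = 175685/183354 = 0.958174.
P(at least one) = 1 − (1−p₁)(1−p₂) = 1 − 0.106314 × 0.041826 = 0.995553.

0.996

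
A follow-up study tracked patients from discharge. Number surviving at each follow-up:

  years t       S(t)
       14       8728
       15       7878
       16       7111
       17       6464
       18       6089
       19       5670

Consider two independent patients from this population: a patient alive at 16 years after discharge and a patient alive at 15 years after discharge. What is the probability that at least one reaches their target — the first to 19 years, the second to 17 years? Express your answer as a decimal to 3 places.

p₁ = S(19)/S(16) = 5670/7111 = 0.797356; p₂ = S(17)/S(15) = 6464/7878 = 0.820513.
P(at least one) = 1 − (1−p₁)(1−p₂) = 1 − 0.202644 × 0.179487 = 0.963628.

0.964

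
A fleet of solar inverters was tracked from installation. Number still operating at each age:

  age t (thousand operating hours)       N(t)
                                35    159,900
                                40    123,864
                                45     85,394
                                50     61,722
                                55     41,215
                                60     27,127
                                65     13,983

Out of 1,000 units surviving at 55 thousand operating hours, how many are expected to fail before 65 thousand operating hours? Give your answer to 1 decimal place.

660.7

The relevant probability is 1 − 13,983/41,215 = 0.660730.
Expected number = 1,000 × 0.660730 = 660.7.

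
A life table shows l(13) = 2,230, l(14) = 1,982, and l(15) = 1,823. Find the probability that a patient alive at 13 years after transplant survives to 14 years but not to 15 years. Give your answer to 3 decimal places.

This is the probability of reaching 14 but not 15, conditional on being alive at 13: (l(14) − l(15)) / l(13).
= (1,982 − 1,823) / 2,230 = 159 / 2,230 = 0.071300.

0.071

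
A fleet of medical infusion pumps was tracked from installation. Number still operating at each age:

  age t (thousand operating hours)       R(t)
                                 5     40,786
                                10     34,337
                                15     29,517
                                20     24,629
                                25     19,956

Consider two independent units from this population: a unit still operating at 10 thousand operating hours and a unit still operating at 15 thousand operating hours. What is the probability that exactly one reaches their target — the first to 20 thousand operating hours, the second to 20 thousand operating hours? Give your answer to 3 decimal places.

0.355

p₁ = R(20)/R(10) = 24,629/34,337 = 0.717273; p₂ = R(20)/R(15) = 24,629/29,517 = 0.834401.
P(exactly one) = p₁(1−p₂) + (1−p₁)p₂ = 0.118780 + 0.235908 = 0.354687.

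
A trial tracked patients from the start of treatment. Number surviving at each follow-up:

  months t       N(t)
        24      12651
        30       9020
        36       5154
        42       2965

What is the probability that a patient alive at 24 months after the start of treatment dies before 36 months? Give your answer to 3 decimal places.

0.593

P(die before 36 | alive at 24) = 1 − N(36)/N(24) = 1 − 5154/12651 = (7497)/12651 = 0.592601.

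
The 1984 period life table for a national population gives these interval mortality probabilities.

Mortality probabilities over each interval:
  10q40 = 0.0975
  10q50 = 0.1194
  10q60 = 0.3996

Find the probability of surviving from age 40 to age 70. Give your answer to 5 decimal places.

Chaining the interval survival probabilities: (1 − 0.0975) × (1 − 0.1194) × (1 − 0.3996).
= 0.9025 × 0.8806 × 0.6004 = 0.477163.

0.47716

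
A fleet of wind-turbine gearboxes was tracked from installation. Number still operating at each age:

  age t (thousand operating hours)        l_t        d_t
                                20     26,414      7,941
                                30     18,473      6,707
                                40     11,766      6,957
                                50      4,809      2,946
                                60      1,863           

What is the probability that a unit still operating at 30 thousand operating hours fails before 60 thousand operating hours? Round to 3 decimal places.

P(fail before 60 | operational at 30) = 1 − l_60/l_30 = 1 − 1,863/18,473 = (16,610)/18,473 = 0.899150.

0.899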